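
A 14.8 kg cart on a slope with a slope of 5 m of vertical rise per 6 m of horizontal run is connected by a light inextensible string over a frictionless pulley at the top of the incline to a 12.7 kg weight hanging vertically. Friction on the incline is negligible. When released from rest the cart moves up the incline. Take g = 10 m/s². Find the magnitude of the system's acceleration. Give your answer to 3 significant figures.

For the cart on the incline: the weight component along the slope is m₁g sin 39.81° = 14.8 × 10 × 0.6402 = 94.750 N and the normal force is N = m₁g cos 39.81° = 113.697 N.
Newton's second law for the cart (up-slope positive): T − 94.750 = 14.8 a. For the hanging weight (downward positive): 12.7 × 10 − T = 12.7 a.
Adding the two equations eliminates T: 32.250 = 27.5 a, so a = 1.1727 m/s².

1.17 m/s²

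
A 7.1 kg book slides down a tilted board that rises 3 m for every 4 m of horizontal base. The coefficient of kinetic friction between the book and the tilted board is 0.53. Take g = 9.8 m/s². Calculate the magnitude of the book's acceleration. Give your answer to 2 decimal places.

1.72 m/s²

Resolving the weight along the incline: the component pulling the book down the slope is mg sin 36.87° = 7.1 × 9.8 × 0.6000 = 41.748 N, and the normal force is N = mg cos 36.87° = 7.1 × 9.8 × 0.8000 = 55.664 N.
Kinetic friction acts up the slope with magnitude f = μN = 0.53 × 55.664 = 29.502 N.
Net force along the incline is 41.748 − 29.502 = 12.246 N, so a = 12.246 / 7.1 = 1.7248 m/s².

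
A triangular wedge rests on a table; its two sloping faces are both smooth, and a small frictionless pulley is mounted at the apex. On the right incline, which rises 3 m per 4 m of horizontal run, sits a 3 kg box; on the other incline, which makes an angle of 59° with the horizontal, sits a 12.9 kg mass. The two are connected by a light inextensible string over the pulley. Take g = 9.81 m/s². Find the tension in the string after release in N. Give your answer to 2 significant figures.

Resolve each weight along its own incline: the 3 kg mass has component 3 × 9.81 × sin 36.87° = 17.658 N down its slope, and the 12.9 kg mass has 12.9 × 9.81 × sin 59° = 108.474 N down its slope.
The 12.9 kg side's 108.474 N exceeds the other side's 17.658 N, so that mass slides down and the 3 kg mass slides up. Taking that direction as positive, Newton's second law for the whole system gives 108.474 − 17.658 = (3 + 12.9) a, so a = 90.816 / 15.9 = 5.7117 m/s².
For the 3 kg mass (up-slope positive): T − 17.658 = 3 × 5.7117, so T = 34.793 N.

35 N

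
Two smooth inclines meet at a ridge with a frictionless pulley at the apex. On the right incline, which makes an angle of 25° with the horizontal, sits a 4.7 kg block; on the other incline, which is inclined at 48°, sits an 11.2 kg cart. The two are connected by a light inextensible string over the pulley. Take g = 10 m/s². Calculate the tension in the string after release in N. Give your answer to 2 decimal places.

38.59 N

Resolve each weight along its own incline: the 4.7 kg mass has component 4.7 × 10 × sin 25° = 19.863 N down its slope, and the 11.2 kg mass has 11.2 × 10 × sin 48° = 83.232 N down its slope.
The 11.2 kg side's 83.232 N exceeds the other side's 19.863 N, so that mass slides down and the 4.7 kg mass slides up. Taking that direction as positive, Newton's second law for the whole system gives 83.232 − 19.863 = (4.7 + 11.2) a, so a = 63.369 / 15.9 = 3.9855 m/s².
For the 4.7 kg mass (up-slope positive): T − 19.863 = 4.7 × 3.9855, so T = 38.595 N.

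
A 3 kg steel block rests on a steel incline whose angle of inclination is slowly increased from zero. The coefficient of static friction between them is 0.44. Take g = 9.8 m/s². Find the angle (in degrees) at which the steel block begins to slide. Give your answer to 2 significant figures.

24°

At the threshold of sliding, static friction is at its maximum μ_s N and exactly balances the weight component along the incline: mg sin θ = μ_s mg cos θ.
Hence tan θ = μ_s = 0.44, so θ = arctan(0.44) = 23.7495°.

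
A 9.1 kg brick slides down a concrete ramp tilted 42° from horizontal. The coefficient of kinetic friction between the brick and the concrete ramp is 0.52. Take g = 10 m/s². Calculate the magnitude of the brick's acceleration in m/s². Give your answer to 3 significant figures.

Resolving the weight along the incline: the component pulling the brick down the slope is mg sin 42° = 9.1 × 10 × 0.6691 = 60.888 N, and the normal force is N = mg cos 42° = 9.1 × 10 × 0.7431 = 67.622 N.
Kinetic friction acts up the slope with magnitude f = μN = 0.52 × 67.622 = 35.163 N.
Net force along the incline is 60.888 − 35.163 = 25.725 N, so a = 25.725 / 9.1 = 2.8269 m/s².

2.83 m/s²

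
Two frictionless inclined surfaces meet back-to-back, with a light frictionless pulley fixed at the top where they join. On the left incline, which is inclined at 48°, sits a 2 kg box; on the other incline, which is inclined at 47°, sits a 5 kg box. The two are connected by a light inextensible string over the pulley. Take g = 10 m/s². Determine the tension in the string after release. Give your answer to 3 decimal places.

Resolve each weight along its own incline: the 2 kg mass has component 2 × 10 × sin 48° = 14.863 N down its slope, and the 5 kg mass has 5 × 10 × sin 47° = 36.568 N down its slope.
The 5 kg side's 36.568 N exceeds the other side's 14.863 N, so that mass slides down and the 2 kg mass slides up. Taking that direction as positive, Newton's second law for the whole system gives 36.568 − 14.863 = (2 + 5) a, so a = 21.705 / 7 = 3.1007 m/s².
For the 2 kg mass (up-slope positive): T − 14.863 = 2 × 3.1007, so T = 21.064 N.

21.064 N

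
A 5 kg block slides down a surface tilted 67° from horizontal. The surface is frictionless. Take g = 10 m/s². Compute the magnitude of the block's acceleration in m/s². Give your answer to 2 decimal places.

Resolving the weight along the incline: the component pulling the block down the slope is mg sin 67° = 5 × 10 × 0.9205 = 46.025 N, and the normal force is N = mg cos 67° = 5 × 10 × 0.3907 = 19.535 N.
With no friction the net force along the incline is 46.025 N, so a = g sin 67° = 46.025 / 5 = 9.2050 m/s².

9.21 m/s²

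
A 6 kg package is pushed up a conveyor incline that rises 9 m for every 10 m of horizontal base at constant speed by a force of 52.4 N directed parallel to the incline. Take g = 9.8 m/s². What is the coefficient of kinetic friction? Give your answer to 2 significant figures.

0.30

At constant speed ΣF = 0 along the incline. The applied 52.4 N acts up the slope; the weight component mg sin 41.99° = 39.335 N and kinetic friction μN both act down the slope.
So 52.4 = 39.335 + μ × 43.706, giving μ = (52.4 − 39.335) / 43.706 = 0.2989.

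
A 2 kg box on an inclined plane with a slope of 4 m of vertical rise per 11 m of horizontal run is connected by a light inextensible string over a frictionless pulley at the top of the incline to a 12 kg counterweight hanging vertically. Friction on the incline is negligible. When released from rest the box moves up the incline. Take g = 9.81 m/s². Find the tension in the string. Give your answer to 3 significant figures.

22.6 N

For the box on the incline: the weight component along the slope is m₁g sin 19.98° = 2 × 9.81 × 0.3417 = 6.704 N and the normal force is N = m₁g cos 19.98° = 18.439 N.
Newton's second law for the box (up-slope positive): T − 6.704 = 2 a. For the hanging counterweight (downward positive): 12 × 9.81 − T = 12 a.
Adding the two equations eliminates T: 111.016 = 14 a, so a = 7.9297 m/s².
Then from the hanging counterweight's equation, T = 12 × (9.81 − 7.9297) = 22.564 N.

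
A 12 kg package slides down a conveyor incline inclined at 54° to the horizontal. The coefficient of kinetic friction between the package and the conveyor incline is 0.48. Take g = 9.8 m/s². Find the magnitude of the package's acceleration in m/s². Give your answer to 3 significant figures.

Resolving the weight along the incline: the component pulling the package down the slope is mg sin 54° = 12 × 9.8 × 0.8090 = 95.138 N, and the normal force is N = mg cos 54° = 12 × 9.8 × 0.5878 = 69.125 N.
Kinetic friction acts up the slope with magnitude f = μN = 0.48 × 69.125 = 33.180 N.
Net force along the incline is 95.138 − 33.180 = 61.958 N, so a = 61.958 / 12 = 5.1632 m/s².

5.16 m/s²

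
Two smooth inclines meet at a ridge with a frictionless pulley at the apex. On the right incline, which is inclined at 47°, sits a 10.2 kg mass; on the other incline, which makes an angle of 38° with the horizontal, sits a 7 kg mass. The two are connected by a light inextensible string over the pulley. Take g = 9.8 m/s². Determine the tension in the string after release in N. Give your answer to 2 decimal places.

Resolve each weight along its own incline: the 10.2 kg mass has component 10.2 × 9.8 × sin 47° = 73.106 N down its slope, and the 7 kg mass has 7 × 9.8 × sin 38° = 42.234 N down its slope.
The 10.2 kg side's 73.106 N exceeds the other side's 42.234 N, so that mass slides down and the 7 kg mass slides up. Taking that direction as positive, Newton's second law for the whole system gives 73.106 − 42.234 = (10.2 + 7) a, so a = 30.872 / 17.2 = 1.7949 m/s².
For the 7 kg mass (up-slope positive): T − 42.234 = 7 × 1.7949, so T = 54.798 N.

54.80 N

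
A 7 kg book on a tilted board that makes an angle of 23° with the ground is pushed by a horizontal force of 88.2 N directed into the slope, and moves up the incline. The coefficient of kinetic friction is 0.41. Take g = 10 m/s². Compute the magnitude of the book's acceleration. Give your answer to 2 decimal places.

1.90 m/s²

The horizontal push has components F cos 23° = 88.2 × 0.9205 = 81.188 N up the incline and F sin 23° = 88.2 × 0.3907 = 34.460 N pressing into the surface.
The normal force is therefore N = mg cos 23° + F sin 23° = 64.435 + 34.460 = 98.895 N, and kinetic friction down the slope is μN = 0.41 × 98.895 = 40.547 N.
Along the incline: F cos 23° − mg sin 23° − μN = ma, so 81.188 − 27.349 − 40.547 = 7 a, giving a = 1.8989 m/s².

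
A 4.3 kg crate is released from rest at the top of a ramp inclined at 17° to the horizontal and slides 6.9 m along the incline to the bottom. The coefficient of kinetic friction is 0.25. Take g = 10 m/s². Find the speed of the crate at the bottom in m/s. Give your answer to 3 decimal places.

The weight component along the incline is mg sin 17° = 12.572 N and the normal force is N = mg cos 17° = 41.121 N.
Friction up the slope is f = μN = 0.25 × 41.121 = 10.280 N, so the net downslope force is 12.572 − 10.280 = 2.292 N and a = 2.292 / 4.3 = 0.5330 m/s².
Starting from rest over a distance of 6.9 m, v² = 2aL = 2 × 0.5330 × 6.9 = 7.3554, so v = 2.7121 m/s.

2.712 m/s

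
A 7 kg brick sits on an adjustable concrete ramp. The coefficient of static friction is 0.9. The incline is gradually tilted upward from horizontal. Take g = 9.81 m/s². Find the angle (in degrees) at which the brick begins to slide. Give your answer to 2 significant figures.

At the threshold of sliding, static friction is at its maximum μ_s N and exactly balances the weight component along the incline: mg sin θ = μ_s mg cos θ.
Hence tan θ = μ_s = 0.9, so θ = arctan(0.9) = 41.9872°.

42°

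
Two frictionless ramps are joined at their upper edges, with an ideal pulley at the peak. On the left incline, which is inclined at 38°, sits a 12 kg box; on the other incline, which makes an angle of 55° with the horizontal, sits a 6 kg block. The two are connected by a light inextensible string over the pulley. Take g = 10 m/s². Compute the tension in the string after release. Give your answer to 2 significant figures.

57 N

Resolve each weight along its own incline: the 12 kg mass has component 12 × 10 × sin 38° = 73.879 N down its slope, and the 6 kg mass has 6 × 10 × sin 55° = 49.149 N down its slope.
The 12 kg side's 73.879 N exceeds the other side's 49.149 N, so that mass slides down and the 6 kg mass slides up. Taking that direction as positive, Newton's second law for the whole system gives 73.879 − 49.149 = (12 + 6) a, so a = 24.730 / 18 = 1.3739 m/s².
For the 6 kg mass (up-slope positive): T − 49.149 = 6 × 1.3739, so T = 57.392 N.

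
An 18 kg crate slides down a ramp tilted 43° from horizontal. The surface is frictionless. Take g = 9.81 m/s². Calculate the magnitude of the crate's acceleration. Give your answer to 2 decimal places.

6.69 m/s²

Resolving the weight along the incline: the component pulling the crate down the slope is mg sin 43° = 18 × 9.81 × 0.6820 = 120.428 N, and the normal force is N = mg cos 43° = 18 × 9.81 × 0.7314 = 129.151 N.
With no friction the net force along the incline is 120.428 N, so a = g sin 43° = 120.428 / 18 = 6.6904 m/s².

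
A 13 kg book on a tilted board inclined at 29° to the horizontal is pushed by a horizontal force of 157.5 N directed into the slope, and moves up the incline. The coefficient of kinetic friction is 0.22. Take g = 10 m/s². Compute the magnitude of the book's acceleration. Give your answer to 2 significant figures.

The horizontal push has components F cos 29° = 157.5 × 0.8746 = 137.750 N up the incline and F sin 29° = 157.5 × 0.4848 = 76.356 N pressing into the surface.
The normal force is therefore N = mg cos 29° + F sin 29° = 113.698 + 76.356 = 190.054 N, and kinetic friction down the slope is μN = 0.22 × 190.054 = 41.812 N.
Along the incline: F cos 29° − mg sin 29° − μN = ma, so 137.750 − 63.024 − 41.812 = 13 a, giving a = 2.5318 m/s².

2.5 m/s²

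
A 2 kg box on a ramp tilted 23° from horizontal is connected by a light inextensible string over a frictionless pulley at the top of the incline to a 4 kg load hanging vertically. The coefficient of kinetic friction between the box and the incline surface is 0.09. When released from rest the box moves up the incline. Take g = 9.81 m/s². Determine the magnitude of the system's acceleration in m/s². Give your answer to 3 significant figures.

4.99 m/s²

For the box on the incline: the weight component along the slope is m₁g sin 23° = 2 × 9.81 × 0.3907 = 7.666 N and the normal force is N = m₁g cos 23° = 18.060 N.
Kinetic friction opposes the box's motion up the incline: f = μN = 0.09 × 18.060 = 1.625 N acting down the slope.
Newton's second law for the box (up-slope positive): T − 7.666 − 1.625 = 2 a. For the hanging load (downward positive): 4 × 9.81 − T = 4 a.
Adding the two equations eliminates T: 29.949 = 6 a, so a = 4.9915 m/s².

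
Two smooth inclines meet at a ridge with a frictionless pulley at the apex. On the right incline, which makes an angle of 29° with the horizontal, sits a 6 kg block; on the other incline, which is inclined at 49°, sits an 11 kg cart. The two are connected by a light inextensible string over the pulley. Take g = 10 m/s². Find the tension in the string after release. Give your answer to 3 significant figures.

48.1 N

Resolve each weight along its own incline: the 6 kg mass has component 6 × 10 × sin 29° = 29.089 N down its slope, and the 11 kg mass has 11 × 10 × sin 49° = 83.018 N down its slope.
The 11 kg side's 83.018 N exceeds the other side's 29.089 N, so that mass slides down and the 6 kg mass slides up. Taking that direction as positive, Newton's second law for the whole system gives 83.018 − 29.089 = (6 + 11) a, so a = 53.929 / 17 = 3.1723 m/s².
For the 6 kg mass (up-slope positive): T − 29.089 = 6 × 3.1723, so T = 48.123 N.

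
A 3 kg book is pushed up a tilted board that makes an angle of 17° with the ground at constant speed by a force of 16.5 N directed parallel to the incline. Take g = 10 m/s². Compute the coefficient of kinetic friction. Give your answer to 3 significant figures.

0.269

At constant speed ΣF = 0 along the incline. The applied 16.5 N acts up the slope; the weight component mg sin 17° = 8.771 N and kinetic friction μN both act down the slope.
So 16.5 = 8.771 + μ × 28.689, giving μ = (16.5 − 8.771) / 28.689 = 0.2694.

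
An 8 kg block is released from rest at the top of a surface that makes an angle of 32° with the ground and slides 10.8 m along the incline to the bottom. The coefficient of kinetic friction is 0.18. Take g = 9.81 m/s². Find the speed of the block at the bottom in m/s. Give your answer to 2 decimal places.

The weight component along the incline is mg sin 32° = 41.588 N and the normal force is N = mg cos 32° = 66.555 N.
Friction up the slope is f = μN = 0.18 × 66.555 = 11.980 N, so the net downslope force is 41.588 − 11.980 = 29.608 N and a = 29.608 / 8 = 3.7010 m/s².
Starting from rest over a distance of 10.8 m, v² = 2aL = 2 × 3.7010 × 10.8 = 79.9416, so v = 8.9410 m/s.

8.94 m/s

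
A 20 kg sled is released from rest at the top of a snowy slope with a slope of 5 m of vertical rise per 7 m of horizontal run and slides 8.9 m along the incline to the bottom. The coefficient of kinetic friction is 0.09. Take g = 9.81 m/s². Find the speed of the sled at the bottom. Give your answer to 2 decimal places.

The weight component along the incline is mg sin 35.54° = 114.039 N and the normal force is N = mg cos 35.54° = 159.655 N.
Friction up the slope is f = μN = 0.09 × 159.655 = 14.369 N, so the net downslope force is 114.039 − 14.369 = 99.670 N and a = 99.670 / 20 = 4.9835 m/s².
Starting from rest over a distance of 8.9 m, v² = 2aL = 2 × 4.9835 × 8.9 = 88.7063, so v = 9.4184 m/s.

9.42 m/s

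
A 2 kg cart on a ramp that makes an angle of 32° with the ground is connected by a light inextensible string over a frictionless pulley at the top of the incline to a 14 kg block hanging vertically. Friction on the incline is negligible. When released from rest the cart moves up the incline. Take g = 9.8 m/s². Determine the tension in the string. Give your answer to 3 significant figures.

26.2 N

For the cart on the incline: the weight component along the slope is m₁g sin 32° = 2 × 9.8 × 0.5299 = 10.386 N and the normal force is N = m₁g cos 32° = 16.622 N.
Newton's second law for the cart (up-slope positive): T − 10.386 = 2 a. For the hanging block (downward positive): 14 × 9.8 − T = 14 a.
Adding the two equations eliminates T: 126.814 = 16 a, so a = 7.9259 m/s².
Then from the hanging block's equation, T = 14 × (9.8 − 7.9259) = 26.237 N.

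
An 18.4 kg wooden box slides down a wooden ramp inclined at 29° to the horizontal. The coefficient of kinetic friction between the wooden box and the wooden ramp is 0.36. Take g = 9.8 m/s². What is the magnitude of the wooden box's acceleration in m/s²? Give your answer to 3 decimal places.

Resolving the weight along the incline: the component pulling the wooden box down the slope is mg sin 29° = 18.4 × 9.8 × 0.4848 = 87.419 N, and the normal force is N = mg cos 29° = 18.4 × 9.8 × 0.8746 = 157.708 N.
Kinetic friction acts up the slope with magnitude f = μN = 0.36 × 157.708 = 56.775 N.
Net force along the incline is 87.419 − 56.775 = 30.644 N, so a = 30.644 / 18.4 = 1.6654 m/s².

1.665 m/s²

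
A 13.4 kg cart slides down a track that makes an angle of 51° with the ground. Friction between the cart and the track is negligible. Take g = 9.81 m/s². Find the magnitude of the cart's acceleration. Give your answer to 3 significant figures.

7.62 m/s²

Resolving the weight along the incline: the component pulling the cart down the slope is mg sin 51° = 13.4 × 9.81 × 0.7771 = 102.153 N, and the normal force is N = mg cos 51° = 13.4 × 9.81 × 0.6293 = 82.724 N.
With no friction the net force along the incline is 102.153 N, so a = g sin 51° = 102.153 / 13.4 = 7.6234 m/s².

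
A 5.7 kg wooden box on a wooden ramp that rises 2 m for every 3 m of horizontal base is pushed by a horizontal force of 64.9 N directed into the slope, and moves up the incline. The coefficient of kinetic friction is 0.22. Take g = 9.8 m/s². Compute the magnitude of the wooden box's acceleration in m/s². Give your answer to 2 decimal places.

0.85 m/s²

The horizontal push has components F cos 33.69° = 64.9 × 0.8321 = 54.003 N up the incline and F sin 33.69° = 64.9 × 0.5547 = 36.000 N pressing into the surface.
The normal force is therefore N = mg cos 33.69° + F sin 33.69° = 46.481 + 36.000 = 82.481 N, and kinetic friction down the slope is μN = 0.22 × 82.481 = 18.146 N.
Along the incline: F cos 33.69° − mg sin 33.69° − μN = ma, so 54.003 − 30.986 − 18.146 = 5.7 a, giving a = 0.8546 m/s².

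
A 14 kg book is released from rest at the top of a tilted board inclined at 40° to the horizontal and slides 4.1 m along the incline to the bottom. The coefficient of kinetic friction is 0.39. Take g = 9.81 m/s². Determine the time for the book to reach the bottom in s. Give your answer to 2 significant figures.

The weight component along the incline is mg sin 40° = 88.280 N and the normal force is N = mg cos 40° = 105.209 N.
Friction up the slope is f = μN = 0.39 × 105.209 = 41.032 N, so the net downslope force is 88.280 − 41.032 = 47.248 N and a = 47.248 / 14 = 3.3749 m/s².
Starting from rest, L = ½at², so t = √(2L/a) = √(2 × 4.1 / 3.3749) = 1.5588 s.

1.6 s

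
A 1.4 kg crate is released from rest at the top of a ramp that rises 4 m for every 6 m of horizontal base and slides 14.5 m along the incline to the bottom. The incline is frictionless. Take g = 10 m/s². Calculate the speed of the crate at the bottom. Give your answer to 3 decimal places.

12.683 m/s

The weight component along the incline is mg sin 33.69° = 7.766 N and the normal force is N = mg cos 33.69° = 11.649 N.
With no friction, a = g sin 33.69° = 5.5470 m/s².
Starting from rest over a distance of 14.5 m, v² = 2aL = 2 × 5.5470 × 14.5 = 160.8630, so v = 12.6832 m/s.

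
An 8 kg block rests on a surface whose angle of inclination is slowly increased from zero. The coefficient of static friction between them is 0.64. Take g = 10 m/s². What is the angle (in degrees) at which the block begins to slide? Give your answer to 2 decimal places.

At the threshold of sliding, static friction is at its maximum μ_s N and exactly balances the weight component along the incline: mg sin θ = μ_s mg cos θ.
Hence tan θ = μ_s = 0.64, so θ = arctan(0.64) = 32.6192°.

32.62°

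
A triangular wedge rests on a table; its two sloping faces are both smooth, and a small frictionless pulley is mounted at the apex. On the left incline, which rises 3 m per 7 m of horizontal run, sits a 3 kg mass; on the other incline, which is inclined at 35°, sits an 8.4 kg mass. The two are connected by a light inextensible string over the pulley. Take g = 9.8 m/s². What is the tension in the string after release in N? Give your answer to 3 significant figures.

Resolve each weight along its own incline: the 3 kg mass has component 3 × 9.8 × sin 23.20° = 11.581 N down its slope, and the 8.4 kg mass has 8.4 × 9.8 × sin 35° = 47.217 N down its slope.
The 8.4 kg side's 47.217 N exceeds the other side's 11.581 N, so that mass slides down and the 3 kg mass slides up. Taking that direction as positive, Newton's second law for the whole system gives 47.217 − 11.581 = (3 + 8.4) a, so a = 35.636 / 11.4 = 3.1260 m/s².
For the 3 kg mass (up-slope positive): T − 11.581 = 3 × 3.1260, so T = 20.959 N.

21.0 N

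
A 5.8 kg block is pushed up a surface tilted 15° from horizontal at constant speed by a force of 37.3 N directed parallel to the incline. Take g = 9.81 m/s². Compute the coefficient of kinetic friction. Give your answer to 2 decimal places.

0.41

At constant speed ΣF = 0 along the incline. The applied 37.3 N acts up the slope; the weight component mg sin 15° = 14.726 N and kinetic friction μN both act down the slope.
So 37.3 = 14.726 + μ × 54.959, giving μ = (37.3 − 14.726) / 54.959 = 0.4107.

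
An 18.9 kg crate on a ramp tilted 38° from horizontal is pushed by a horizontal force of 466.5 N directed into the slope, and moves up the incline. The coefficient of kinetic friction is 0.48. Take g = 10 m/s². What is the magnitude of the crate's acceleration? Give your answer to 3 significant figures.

The horizontal push has components F cos 38° = 466.5 × 0.7880 = 367.602 N up the incline and F sin 38° = 466.5 × 0.6157 = 287.224 N pressing into the surface.
The normal force is therefore N = mg cos 38° + F sin 38° = 148.932 + 287.224 = 436.156 N, and kinetic friction down the slope is μN = 0.48 × 436.156 = 209.355 N.
Along the incline: F cos 38° − mg sin 38° − μN = ma, so 367.602 − 116.367 − 209.355 = 18.9 a, giving a = 2.2159 m/s².

2.22 m/s²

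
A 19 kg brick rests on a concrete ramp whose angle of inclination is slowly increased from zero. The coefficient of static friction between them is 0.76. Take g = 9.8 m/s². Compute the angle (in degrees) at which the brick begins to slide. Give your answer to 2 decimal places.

At the threshold of sliding, static friction is at its maximum μ_s N and exactly balances the weight component along the incline: mg sin θ = μ_s mg cos θ.
Hence tan θ = μ_s = 0.76, so θ = arctan(0.76) = 37.2348°.

37.23°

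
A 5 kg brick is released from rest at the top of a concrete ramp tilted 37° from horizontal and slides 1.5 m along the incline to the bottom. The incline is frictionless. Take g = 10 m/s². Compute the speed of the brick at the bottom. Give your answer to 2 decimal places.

The weight component along the incline is mg sin 37° = 30.091 N and the normal force is N = mg cos 37° = 39.932 N.
With no friction, a = g sin 37° = 6.0182 m/s².
Starting from rest over a distance of 1.5 m, v² = 2aL = 2 × 6.0182 × 1.5 = 18.0546, so v = 4.2491 m/s.

4.25 m/s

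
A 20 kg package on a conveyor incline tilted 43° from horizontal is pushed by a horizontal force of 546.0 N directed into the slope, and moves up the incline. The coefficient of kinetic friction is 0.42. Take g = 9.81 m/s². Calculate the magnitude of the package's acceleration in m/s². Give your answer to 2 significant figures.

2.4 m/s²

The horizontal push has components F cos 43° = 546.0 × 0.7314 = 399.344 N up the incline and F sin 43° = 546.0 × 0.6820 = 372.372 N pressing into the surface.
The normal force is therefore N = mg cos 43° + F sin 43° = 143.501 + 372.372 = 515.873 N, and kinetic friction down the slope is μN = 0.42 × 515.873 = 216.667 N.
Along the incline: F cos 43° − mg sin 43° − μN = ma, so 399.344 − 133.808 − 216.667 = 20 a, giving a = 2.4434 m/s².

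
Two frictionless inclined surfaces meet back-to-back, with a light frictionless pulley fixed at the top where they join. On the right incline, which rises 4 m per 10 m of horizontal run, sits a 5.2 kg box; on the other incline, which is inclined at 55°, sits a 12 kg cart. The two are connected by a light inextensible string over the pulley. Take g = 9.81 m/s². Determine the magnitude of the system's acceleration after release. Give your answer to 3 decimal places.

4.505 m/s²

Resolve each weight along its own incline: the 5.2 kg mass has component 5.2 × 9.81 × sin 21.80° = 18.945 N down its slope, and the 12 kg mass has 12 × 9.81 × sin 55° = 96.431 N down its slope.
The 12 kg side's 96.431 N exceeds the other side's 18.945 N, so that mass slides down and the 5.2 kg mass slides up. Taking that direction as positive, Newton's second law for the whole system gives 96.431 − 18.945 = (5.2 + 12) a, so a = 77.486 / 17.2 = 4.5050 m/s².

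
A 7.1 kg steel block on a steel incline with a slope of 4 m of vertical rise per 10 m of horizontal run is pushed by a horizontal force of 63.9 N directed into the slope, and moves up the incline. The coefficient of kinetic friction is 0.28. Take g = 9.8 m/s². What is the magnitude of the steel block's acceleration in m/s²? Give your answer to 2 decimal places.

The horizontal push has components F cos 21.80° = 63.9 × 0.9285 = 59.331 N up the incline and F sin 21.80° = 63.9 × 0.3714 = 23.732 N pressing into the surface.
The normal force is therefore N = mg cos 21.80° + F sin 21.80° = 64.605 + 23.732 = 88.337 N, and kinetic friction down the slope is μN = 0.28 × 88.337 = 24.734 N.
Along the incline: F cos 21.80° − mg sin 21.80° − μN = ma, so 59.331 − 25.842 − 24.734 = 7.1 a, giving a = 1.2331 m/s².

1.23 m/s²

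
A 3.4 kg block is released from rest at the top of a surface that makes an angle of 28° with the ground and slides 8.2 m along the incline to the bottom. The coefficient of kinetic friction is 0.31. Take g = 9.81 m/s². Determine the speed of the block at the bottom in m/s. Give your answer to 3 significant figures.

The weight component along the incline is mg sin 28° = 15.659 N and the normal force is N = mg cos 28° = 29.450 N.
Friction up the slope is f = μN = 0.31 × 29.450 = 9.130 N, so the net downslope force is 15.659 − 9.130 = 6.529 N and a = 6.529 / 3.4 = 1.9203 m/s².
Starting from rest over a distance of 8.2 m, v² = 2aL = 2 × 1.9203 × 8.2 = 31.4929, so v = 5.6119 m/s.

5.61 m/s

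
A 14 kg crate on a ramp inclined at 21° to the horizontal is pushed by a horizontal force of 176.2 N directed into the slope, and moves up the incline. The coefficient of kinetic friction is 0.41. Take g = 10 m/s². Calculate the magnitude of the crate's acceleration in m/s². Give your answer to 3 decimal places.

2.489 m/s²

The horizontal push has components F cos 21° = 176.2 × 0.9336 = 164.500 N up the incline and F sin 21° = 176.2 × 0.3584 = 63.150 N pressing into the surface.
The normal force is therefore N = mg cos 21° + F sin 21° = 130.704 + 63.150 = 193.854 N, and kinetic friction down the slope is μN = 0.41 × 193.854 = 79.480 N.
Along the incline: F cos 21° − mg sin 21° − μN = ma, so 164.500 − 50.176 − 79.480 = 14 a, giving a = 2.4889 m/s².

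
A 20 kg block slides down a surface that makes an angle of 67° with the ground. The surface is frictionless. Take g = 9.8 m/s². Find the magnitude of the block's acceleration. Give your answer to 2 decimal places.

Resolving the weight along the incline: the component pulling the block down the slope is mg sin 67° = 20 × 9.8 × 0.9205 = 180.418 N, and the normal force is N = mg cos 67° = 20 × 9.8 × 0.3907 = 76.577 N.
With no friction the net force along the incline is 180.418 N, so a = g sin 67° = 180.418 / 20 = 9.0209 m/s².

9.02 m/s²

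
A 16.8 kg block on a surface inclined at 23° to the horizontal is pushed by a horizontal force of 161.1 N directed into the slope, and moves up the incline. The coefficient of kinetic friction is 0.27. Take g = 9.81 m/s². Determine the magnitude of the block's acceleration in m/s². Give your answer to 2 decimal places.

1.54 m/s²

The horizontal push has components F cos 23° = 161.1 × 0.9205 = 148.293 N up the incline and F sin 23° = 161.1 × 0.3907 = 62.942 N pressing into the surface.
The normal force is therefore N = mg cos 23° + F sin 23° = 151.706 + 62.942 = 214.648 N, and kinetic friction down the slope is μN = 0.27 × 214.648 = 57.955 N.
Along the incline: F cos 23° − mg sin 23° − μN = ma, so 148.293 − 64.390 − 57.955 = 16.8 a, giving a = 1.5445 m/s².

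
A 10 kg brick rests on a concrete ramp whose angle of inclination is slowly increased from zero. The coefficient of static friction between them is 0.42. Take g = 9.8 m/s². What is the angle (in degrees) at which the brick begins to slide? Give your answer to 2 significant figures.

At the threshold of sliding, static friction is at its maximum μ_s N and exactly balances the weight component along the incline: mg sin θ = μ_s mg cos θ.
Hence tan θ = μ_s = 0.42, so θ = arctan(0.42) = 22.7824°.

23°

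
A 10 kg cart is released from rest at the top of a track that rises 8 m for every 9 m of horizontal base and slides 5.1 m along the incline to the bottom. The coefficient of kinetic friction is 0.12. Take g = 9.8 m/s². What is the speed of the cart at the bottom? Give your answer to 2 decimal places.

The weight component along the incline is mg sin 41.63° = 65.108 N and the normal force is N = mg cos 41.63° = 73.246 N.
Friction up the slope is f = μN = 0.12 × 73.246 = 8.790 N, so the net downslope force is 65.108 − 8.790 = 56.318 N and a = 56.318 / 10 = 5.6318 m/s².
Starting from rest over a distance of 5.1 m, v² = 2aL = 2 × 5.6318 × 5.1 = 57.4444, so v = 7.5792 m/s.

7.58 m/s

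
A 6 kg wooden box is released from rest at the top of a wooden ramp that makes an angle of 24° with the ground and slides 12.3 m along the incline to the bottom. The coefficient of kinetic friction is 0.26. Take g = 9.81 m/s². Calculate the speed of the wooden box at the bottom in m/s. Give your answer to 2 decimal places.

The weight component along the incline is mg sin 24° = 23.941 N and the normal force is N = mg cos 24° = 53.771 N.
Friction up the slope is f = μN = 0.26 × 53.771 = 13.980 N, so the net downslope force is 23.941 − 13.980 = 9.961 N and a = 9.961 / 6 = 1.6602 m/s².
Starting from rest over a distance of 12.3 m, v² = 2aL = 2 × 1.6602 × 12.3 = 40.8409, so v = 6.3907 m/s.

6.39 m/s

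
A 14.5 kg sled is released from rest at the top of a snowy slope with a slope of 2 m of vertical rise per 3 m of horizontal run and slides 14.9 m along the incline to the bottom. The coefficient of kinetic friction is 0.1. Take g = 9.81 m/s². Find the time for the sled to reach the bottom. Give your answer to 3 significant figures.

2.54 s

The weight component along the incline is mg sin 33.69° = 78.903 N and the normal force is N = mg cos 33.69° = 118.355 N.
Friction up the slope is f = μN = 0.1 × 118.355 = 11.836 N, so the net downslope force is 78.903 − 11.836 = 67.067 N and a = 67.067 / 14.5 = 4.6253 m/s².
Starting from rest, L = ½at², so t = √(2L/a) = √(2 × 14.9 / 4.6253) = 2.5383 s.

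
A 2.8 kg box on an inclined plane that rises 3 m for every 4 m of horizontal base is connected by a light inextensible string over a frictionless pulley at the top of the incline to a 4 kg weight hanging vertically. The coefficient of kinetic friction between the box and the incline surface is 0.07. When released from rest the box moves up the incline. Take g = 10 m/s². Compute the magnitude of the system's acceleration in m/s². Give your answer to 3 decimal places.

3.181 m/s²

For the box on the incline: the weight component along the slope is m₁g sin 36.87° = 2.8 × 10 × 0.6000 = 16.800 N and the normal force is N = m₁g cos 36.87° = 22.400 N.
Kinetic friction opposes the box's motion up the incline: f = μN = 0.07 × 22.400 = 1.568 N acting down the slope.
Newton's second law for the box (up-slope positive): T − 16.800 − 1.568 = 2.8 a. For the hanging weight (downward positive): 4 × 10 − T = 4 a.
Adding the two equations eliminates T: 21.632 = 6.8 a, so a = 3.1812 m/s².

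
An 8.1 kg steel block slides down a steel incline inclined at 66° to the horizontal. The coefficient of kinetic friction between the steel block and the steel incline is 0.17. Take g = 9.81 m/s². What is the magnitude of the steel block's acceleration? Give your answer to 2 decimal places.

8.28 m/s²

Resolving the weight along the incline: the component pulling the steel block down the slope is mg sin 66° = 8.1 × 9.81 × 0.9135 = 72.588 N, and the normal force is N = mg cos 66° = 8.1 × 9.81 × 0.4067 = 32.317 N.
Kinetic friction acts up the slope with magnitude f = μN = 0.17 × 32.317 = 5.494 N.
Net force along the incline is 72.588 − 5.494 = 67.094 N, so a = 67.094 / 8.1 = 8.2832 m/s².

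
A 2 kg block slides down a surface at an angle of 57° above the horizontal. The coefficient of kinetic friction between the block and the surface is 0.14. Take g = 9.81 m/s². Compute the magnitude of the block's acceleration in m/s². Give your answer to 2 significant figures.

Resolving the weight along the incline: the component pulling the block down the slope is mg sin 57° = 2 × 9.81 × 0.8387 = 16.455 N, and the normal force is N = mg cos 57° = 2 × 9.81 × 0.5446 = 10.685 N.
Kinetic friction acts up the slope with magnitude f = μN = 0.14 × 10.685 = 1.496 N.
Net force along the incline is 16.455 − 1.496 = 14.959 N, so a = 14.959 / 2 = 7.4795 m/s².

7.5 m/s²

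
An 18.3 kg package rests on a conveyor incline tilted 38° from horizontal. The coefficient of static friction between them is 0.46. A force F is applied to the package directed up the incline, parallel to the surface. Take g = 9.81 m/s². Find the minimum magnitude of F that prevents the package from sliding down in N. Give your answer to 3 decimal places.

45.451 N

The normal force is N = mg cos 38° = 141.466 N. With F at its minimum the package is on the verge of sliding down, so static friction is at its maximum μ_s N = 0.46 × 141.466 = 65.074 N and acts up the slope.
Equilibrium along the incline: F + μ_s N = mg sin 38°, so F = 110.525 − 65.074 = 45.451 N.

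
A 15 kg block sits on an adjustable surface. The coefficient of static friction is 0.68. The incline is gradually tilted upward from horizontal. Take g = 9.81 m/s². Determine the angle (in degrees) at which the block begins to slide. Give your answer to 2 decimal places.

34.22°

At the threshold of sliding, static friction is at its maximum μ_s N and exactly balances the weight component along the incline: mg sin θ = μ_s mg cos θ.
Hence tan θ = μ_s = 0.68, so θ = arctan(0.68) = 34.2157°.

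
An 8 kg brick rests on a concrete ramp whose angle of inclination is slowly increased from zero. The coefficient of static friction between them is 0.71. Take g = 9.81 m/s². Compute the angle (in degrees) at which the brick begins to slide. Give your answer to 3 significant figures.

At the threshold of sliding, static friction is at its maximum μ_s N and exactly balances the weight component along the incline: mg sin θ = μ_s mg cos θ.
Hence tan θ = μ_s = 0.71, so θ = arctan(0.71) = 35.3748°.

35.4°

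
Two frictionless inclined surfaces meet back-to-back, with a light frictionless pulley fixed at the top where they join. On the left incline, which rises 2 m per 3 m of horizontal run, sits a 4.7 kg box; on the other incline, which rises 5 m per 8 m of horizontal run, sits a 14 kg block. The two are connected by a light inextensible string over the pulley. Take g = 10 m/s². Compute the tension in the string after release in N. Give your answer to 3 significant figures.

Resolve each weight along its own incline: the 4.7 kg mass has component 4.7 × 10 × sin 33.69° = 26.071 N down its slope, and the 14 kg mass has 14 × 10 × sin 32.01° = 74.200 N down its slope.
The 14 kg side's 74.200 N exceeds the other side's 26.071 N, so that mass slides down and the 4.7 kg mass slides up. Taking that direction as positive, Newton's second law for the whole system gives 74.200 − 26.071 = (4.7 + 14) a, so a = 48.129 / 18.7 = 2.5737 m/s².
For the 4.7 kg mass (up-slope positive): T − 26.071 = 4.7 × 2.5737, so T = 38.167 N.

38.2 N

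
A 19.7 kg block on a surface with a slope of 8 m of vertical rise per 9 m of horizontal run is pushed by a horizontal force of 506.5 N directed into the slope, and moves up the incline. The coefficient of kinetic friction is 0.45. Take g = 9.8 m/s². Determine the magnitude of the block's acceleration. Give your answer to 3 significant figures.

1.72 m/s²

The horizontal push has components F cos 41.63° = 506.5 × 0.7474 = 378.558 N up the incline and F sin 41.63° = 506.5 × 0.6644 = 336.519 N pressing into the surface.
The normal force is therefore N = mg cos 41.63° + F sin 41.63° = 144.293 + 336.519 = 480.812 N, and kinetic friction down the slope is μN = 0.45 × 480.812 = 216.365 N.
Along the incline: F cos 41.63° − mg sin 41.63° − μN = ma, so 378.558 − 128.269 − 216.365 = 19.7 a, giving a = 1.7220 m/s².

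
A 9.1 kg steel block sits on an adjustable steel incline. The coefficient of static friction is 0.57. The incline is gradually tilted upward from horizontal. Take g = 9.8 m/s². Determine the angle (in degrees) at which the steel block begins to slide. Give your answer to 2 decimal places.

At the threshold of sliding, static friction is at its maximum μ_s N and exactly balances the weight component along the incline: mg sin θ = μ_s mg cos θ.
Hence tan θ = μ_s = 0.57, so θ = arctan(0.57) = 29.6831°.

29.68°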